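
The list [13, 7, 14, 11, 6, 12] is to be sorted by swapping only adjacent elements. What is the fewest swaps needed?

9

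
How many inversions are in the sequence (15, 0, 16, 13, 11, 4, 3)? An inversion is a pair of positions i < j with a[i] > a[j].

Count, for each position, how many later elements it exceeds:
15 → 0, 13, 11, 4, 3 → 5
0 → none → 0
16 → 13, 11, 4, 3 → 4
13 → 11, 4, 3 → 3
11 → 4, 3 → 2
4 → 3 → 1
3 → none → 0
Sum: 5 + 0 + 4 + 3 + 2 + 1 + 0 = 15

15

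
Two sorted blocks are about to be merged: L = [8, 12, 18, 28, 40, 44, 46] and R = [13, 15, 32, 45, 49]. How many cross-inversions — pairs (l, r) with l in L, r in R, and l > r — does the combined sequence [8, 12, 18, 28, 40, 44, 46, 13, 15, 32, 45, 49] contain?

14

Count, for every r in R, how many entries of L exceed r:
r = 13: 18, 28, 40, 44, 46 → 5
r = 15: 18, 28, 40, 44, 46 → 5
r = 32: 40, 44, 46 → 3
r = 45: 46 → 1
r = 49: none → 0
Cross-inversions: 5 + 5 + 3 + 1 + 0 = 14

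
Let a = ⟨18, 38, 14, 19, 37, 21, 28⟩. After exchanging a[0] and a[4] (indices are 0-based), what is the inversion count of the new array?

Inversions: 11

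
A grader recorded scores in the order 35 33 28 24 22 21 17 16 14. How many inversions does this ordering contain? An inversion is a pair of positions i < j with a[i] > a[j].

For each element, count later entries that are smaller:
35: 8
33: 7
28: 6
24: 5
22: 4
21: 3
17: 2
16: 1
14: 0
Sum: 8 + 7 + 6 + 5 + 4 + 3 + 2 + 1 + 0 = 36

36 inversions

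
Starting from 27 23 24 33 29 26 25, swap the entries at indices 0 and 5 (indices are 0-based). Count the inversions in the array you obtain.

There are 9 inversions.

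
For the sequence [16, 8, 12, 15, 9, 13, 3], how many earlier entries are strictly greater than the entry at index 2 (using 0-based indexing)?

The element at index 2 is 12.
Elements before it: 16, 8
Those larger than 12: 16

1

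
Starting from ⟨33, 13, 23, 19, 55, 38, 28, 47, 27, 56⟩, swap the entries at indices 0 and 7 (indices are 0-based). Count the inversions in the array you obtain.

Positions 0 and 7 hold 33 and 47; after swapping, the array is [47, 13, 23, 19, 55, 38, 28, 33, 27, 56].
For each element, count later entries that are smaller:
47: 7
13: 0
23: 1
19: 0
55: 4
38: 3
28: 1
33: 1
27: 0
56: 0
Sum: 7 + 0 + 1 + 0 + 4 + 3 + 1 + 1 + 0 + 0 = 17

Inversions: 17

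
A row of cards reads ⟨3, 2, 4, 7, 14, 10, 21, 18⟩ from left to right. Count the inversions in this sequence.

For each element, count later entries that are smaller:
3: 1
2: 0
4: 0
7: 0
14: 1
10: 0
21: 1
18: 0
Sum: 1 + 0 + 0 + 0 + 1 + 0 + 1 + 0 = 3

3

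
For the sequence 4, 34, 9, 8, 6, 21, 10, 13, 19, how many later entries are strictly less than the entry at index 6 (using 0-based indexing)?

The element at index 6 is 10.
Elements after it: 13, 19
None of them are smaller than 10.

0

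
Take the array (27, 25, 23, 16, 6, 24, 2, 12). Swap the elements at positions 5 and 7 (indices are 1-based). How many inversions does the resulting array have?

Positions 5 and 7 hold 6 and 2; after swapping, the array is [27, 25, 23, 16, 2, 24, 6, 12].
Count, for each position, how many later elements it exceeds:
27: 7
25: 6
23: 4
16: 3
2: 0
24: 2
6: 0
12: 0
Sum: 7 + 6 + 4 + 3 + 0 + 2 + 0 + 0 = 22

22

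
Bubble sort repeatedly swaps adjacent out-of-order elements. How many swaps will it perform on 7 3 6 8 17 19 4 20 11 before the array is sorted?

10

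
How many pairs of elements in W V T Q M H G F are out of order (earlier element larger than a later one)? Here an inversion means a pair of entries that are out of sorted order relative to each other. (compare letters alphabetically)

28 inversions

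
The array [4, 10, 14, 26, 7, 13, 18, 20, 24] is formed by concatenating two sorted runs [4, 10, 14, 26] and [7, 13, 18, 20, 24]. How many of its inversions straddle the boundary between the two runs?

Take each right-half value and tally the left-half values above it:
r = 7: 10, 14, 26 → 3
r = 13: 14, 26 → 2
r = 18: 26 → 1
r = 20: 26 → 1
r = 24: 26 → 1
Cross-inversions: 3 + 2 + 1 + 1 + 1 = 8

8 split inversions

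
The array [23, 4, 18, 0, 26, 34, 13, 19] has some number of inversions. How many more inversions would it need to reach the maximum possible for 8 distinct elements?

16

Maximum inversions for 8 distinct elements is C(8, 2) = 8·7/2 = 28.
Current inversions — for each element, count later smaller elements:
23: 5
4: 1
18: 2
0: 0
26: 2
34: 2
13: 0
19: 0
Current total: 5 + 1 + 2 + 0 + 2 + 2 + 0 + 0 = 12
Shortfall: 28 − 12 = 16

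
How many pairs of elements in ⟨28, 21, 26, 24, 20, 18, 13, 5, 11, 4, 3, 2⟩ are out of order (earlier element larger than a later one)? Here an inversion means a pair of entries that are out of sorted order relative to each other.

63

Sweep left to right; for each value list the smaller values that follow it:
28 → 21, 26, 24, 20, 18, 13, 5, 11, 4, 3, 2 → 11
21 → 20, 18, 13, 5, 11, 4, 3, 2 → 8
26 → 24, 20, 18, 13, 5, 11, 4, 3, 2 → 9
24 → 20, 18, 13, 5, 11, 4, 3, 2 → 8
20 → 18, 13, 5, 11, 4, 3, 2 → 7
18 → 13, 5, 11, 4, 3, 2 → 6
13 → 5, 11, 4, 3, 2 → 5
5 → 4, 3, 2 → 3
11 → 4, 3, 2 → 3
4 → 3, 2 → 2
3 → 2 → 1
2 → none → 0
Sum: 11 + 8 + 9 + 8 + 7 + 6 + 5 + 3 + 3 + 2 + 1 + 0 = 63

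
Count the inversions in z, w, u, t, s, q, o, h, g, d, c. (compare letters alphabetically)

Count, for each position, how many later elements it exceeds:
z → w, u, t, s, q, o, h, g, d, c → 10
w → u, t, s, q, o, h, g, d, c → 9
u → t, s, q, o, h, g, d, c → 8
t → s, q, o, h, g, d, c → 7
s → q, o, h, g, d, c → 6
q → o, h, g, d, c → 5
o → h, g, d, c → 4
h → g, d, c → 3
g → d, c → 2
d → c → 1
c → none → 0
Sum: 10 + 9 + 8 + 7 + 6 + 5 + 4 + 3 + 2 + 1 + 0 = 55

55 inversions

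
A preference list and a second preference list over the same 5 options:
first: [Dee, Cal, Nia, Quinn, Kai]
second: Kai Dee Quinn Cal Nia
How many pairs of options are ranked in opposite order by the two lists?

6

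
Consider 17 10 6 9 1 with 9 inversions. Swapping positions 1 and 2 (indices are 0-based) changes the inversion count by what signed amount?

Positions 1 and 2 hold 10 and 6; after swapping, the array is [17, 6, 10, 9, 1].
Sweep left to right; for each value list the smaller values that follow it:
17: 4
6: 1
10: 2
9: 1
1: 0
Sum: 4 + 1 + 2 + 1 + 0 = 8
Change: 8 − 9 = -1

-1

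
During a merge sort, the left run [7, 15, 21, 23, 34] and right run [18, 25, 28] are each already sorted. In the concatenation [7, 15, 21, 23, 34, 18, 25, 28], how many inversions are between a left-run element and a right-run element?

5

For each element r of the right run, count left-run elements greater than r:
r = 18: 21, 23, 34 → 3
r = 25: 34 → 1
r = 28: 34 → 1
Cross-inversions: 3 + 1 + 1 = 5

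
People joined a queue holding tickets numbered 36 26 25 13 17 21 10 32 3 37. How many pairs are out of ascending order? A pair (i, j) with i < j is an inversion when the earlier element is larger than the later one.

Element-by-element contributions:
36 → 26, 25, 13, 17, 21, 10, 32, 3 → 8
26 → 25, 13, 17, 21, 10, 3 → 6
25 → 13, 17, 21, 10, 3 → 5
13 → 10, 3 → 2
17 → 10, 3 → 2
21 → 10, 3 → 2
10 → 3 → 1
32 → 3 → 1
3 → none → 0
37 → none → 0
Sum: 8 + 6 + 5 + 2 + 2 + 2 + 1 + 1 + 0 + 0 = 27

27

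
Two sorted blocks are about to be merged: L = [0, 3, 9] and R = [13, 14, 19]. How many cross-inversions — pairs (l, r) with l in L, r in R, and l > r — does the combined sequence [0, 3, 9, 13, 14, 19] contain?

Count, for every r in R, how many entries of L exceed r:
r = 13: none → 0
r = 14: none → 0
r = 19: none → 0
Cross-inversions: 0 + 0 + 0 = 0

0 split inversions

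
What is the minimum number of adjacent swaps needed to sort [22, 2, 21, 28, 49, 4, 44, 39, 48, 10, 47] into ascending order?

Adjacent swaps: 19

The minimum number of adjacent swaps to sort an array equals its inversion count, since every such swap removes exactly one inversion.
Count inversions — for each element, later elements that are smaller:
22: 2, 21, 4, 10 → 4
2: none → 0
21: 4, 10 → 2
28: 4, 10 → 2
49: 4, 44, 39, 48, 10, 47 → 6
4: none → 0
44: 39, 10 → 2
39: 10 → 1
48: 10, 47 → 2
10: none → 0
47: none → 0
Total inversions: 4 + 0 + 2 + 2 + 6 + 0 + 2 + 1 + 2 + 0 + 0 = 19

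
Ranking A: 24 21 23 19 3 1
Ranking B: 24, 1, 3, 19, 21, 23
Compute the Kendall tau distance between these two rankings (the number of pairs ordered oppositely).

9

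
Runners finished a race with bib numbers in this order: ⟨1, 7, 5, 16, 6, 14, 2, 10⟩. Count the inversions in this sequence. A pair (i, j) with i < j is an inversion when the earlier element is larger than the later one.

11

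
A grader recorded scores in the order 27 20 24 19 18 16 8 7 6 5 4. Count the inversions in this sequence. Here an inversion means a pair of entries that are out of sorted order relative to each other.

54

Count, for each position, how many later elements it exceeds:
27 → 20, 24, 19, 18, 16, 8, 7, 6, 5, 4 → 10
20 → 19, 18, 16, 8, 7, 6, 5, 4 → 8
24 → 19, 18, 16, 8, 7, 6, 5, 4 → 8
19 → 18, 16, 8, 7, 6, 5, 4 → 7
18 → 16, 8, 7, 6, 5, 4 → 6
16 → 8, 7, 6, 5, 4 → 5
8 → 7, 6, 5, 4 → 4
7 → 6, 5, 4 → 3
6 → 5, 4 → 2
5 → 4 → 1
4 → none → 0
Sum: 10 + 8 + 8 + 7 + 6 + 5 + 4 + 3 + 2 + 1 + 0 = 54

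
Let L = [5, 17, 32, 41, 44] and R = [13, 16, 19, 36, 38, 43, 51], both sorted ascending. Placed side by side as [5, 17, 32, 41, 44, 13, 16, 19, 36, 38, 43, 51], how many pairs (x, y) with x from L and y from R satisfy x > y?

For each element r of the right run, count left-run elements greater than r:
r = 13: 17, 32, 41, 44 → 4
r = 16: 17, 32, 41, 44 → 4
r = 19: 32, 41, 44 → 3
r = 36: 41, 44 → 2
r = 38: 41, 44 → 2
r = 43: 44 → 1
r = 51: none → 0
Cross-inversions: 4 + 4 + 3 + 2 + 2 + 1 + 0 = 16

16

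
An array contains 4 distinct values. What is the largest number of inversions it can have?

A reversed (strictly descending) arrangement makes every pair an inversion, giving C(4, 2) inversions.
C(4, 2) = 4·3/2 = 6

There are 6 inversions.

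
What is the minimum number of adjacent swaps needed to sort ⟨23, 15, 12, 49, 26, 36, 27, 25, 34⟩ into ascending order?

Minimum adjacent swaps = number of inversions (each swap of adjacent out-of-order elements removes one inversion and no swap can remove more).
Count inversions — for each element, later elements that are smaller:
23: 15, 12 → 2
15: 12 → 1
12: none → 0
49: 26, 36, 27, 25, 34 → 5
26: 25 → 1
36: 27, 25, 34 → 3
27: 25 → 1
25: none → 0
34: none → 0
Total inversions: 2 + 1 + 0 + 5 + 1 + 3 + 1 + 0 + 0 = 13

13 adjacent swaps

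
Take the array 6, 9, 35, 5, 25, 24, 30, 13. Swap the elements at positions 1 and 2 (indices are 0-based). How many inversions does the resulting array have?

Positions 1 and 2 hold 9 and 35; after swapping, the array is [6, 35, 9, 5, 25, 24, 30, 13].
Count, for each position, how many later elements it exceeds:
6 → 5 → 1
35 → 9, 5, 25, 24, 30, 13 → 6
9 → 5 → 1
5 → none → 0
25 → 24, 13 → 2
24 → 13 → 1
30 → 13 → 1
13 → none → 0
Sum: 1 + 6 + 1 + 0 + 2 + 1 + 1 + 0 = 12

12 inversions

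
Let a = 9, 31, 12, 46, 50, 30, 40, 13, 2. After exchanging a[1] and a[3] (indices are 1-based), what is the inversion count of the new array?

20 inversions

Positions 1 and 3 hold 9 and 12; after swapping, the array is [12, 31, 9, 46, 50, 30, 40, 13, 2].
Sweep left to right; for each value list the smaller values that follow it:
12: 2
31: 4
9: 1
46: 4
50: 4
30: 2
40: 2
13: 1
2: 0
Sum: 2 + 4 + 1 + 4 + 4 + 2 + 2 + 1 + 0 = 20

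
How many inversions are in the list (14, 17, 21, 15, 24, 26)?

2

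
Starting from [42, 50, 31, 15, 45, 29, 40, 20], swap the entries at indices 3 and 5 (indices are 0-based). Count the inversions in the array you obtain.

20 inversions

Positions 3 and 5 hold 15 and 29; after swapping, the array is [42, 50, 31, 29, 45, 15, 40, 20].
Count, for each position, how many later elements it exceeds:
42: 5
50: 6
31: 3
29: 2
45: 3
15: 0
40: 1
20: 0
Sum: 5 + 6 + 3 + 2 + 3 + 0 + 1 + 0 = 20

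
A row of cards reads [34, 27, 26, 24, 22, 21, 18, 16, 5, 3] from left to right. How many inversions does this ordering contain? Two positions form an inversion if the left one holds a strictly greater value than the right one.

Count, for each position, how many later elements it exceeds:
34: 9
27: 8
26: 7
24: 6
22: 5
21: 4
18: 3
16: 2
5: 1
3: 0
Sum: 9 + 8 + 7 + 6 + 5 + 4 + 3 + 2 + 1 + 0 = 45

45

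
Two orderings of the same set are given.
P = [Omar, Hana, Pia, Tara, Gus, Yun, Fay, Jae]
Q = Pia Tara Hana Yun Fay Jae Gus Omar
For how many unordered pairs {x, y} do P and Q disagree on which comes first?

12

Assign each item its position (1..8) in the first ordering, then rewrite the second ordering as that position sequence:
positions: Omar→1, Hana→2, Pia→3, Tara→4, Gus→5, Yun→6, Fay→7, Jae→8
second ordering as positions: [3, 4, 2, 6, 7, 8, 5, 1]
Discordant pairs = inversions in this position sequence.
3: 2, 1 → 2
4: 2, 1 → 2
2: 1 → 1
6: 5, 1 → 2
7: 5, 1 → 2
8: 5, 1 → 2
5: 1 → 1
1: 0
Total: 2 + 2 + 1 + 2 + 2 + 2 + 1 + 0 = 12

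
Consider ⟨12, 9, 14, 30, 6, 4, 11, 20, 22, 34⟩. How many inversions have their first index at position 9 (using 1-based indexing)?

0 such elements

The element at index 9 is 22.
Elements after it: 34
None of them are smaller than 22.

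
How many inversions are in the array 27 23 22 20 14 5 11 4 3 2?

Inversions: 44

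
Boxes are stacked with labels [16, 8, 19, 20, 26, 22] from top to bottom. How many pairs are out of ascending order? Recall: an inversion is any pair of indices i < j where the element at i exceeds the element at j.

2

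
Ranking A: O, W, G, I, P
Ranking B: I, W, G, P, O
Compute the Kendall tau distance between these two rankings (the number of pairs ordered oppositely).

Assign each item its position (1..5) in the first ordering, then rewrite the second ordering as that position sequence:
positions: O→1, W→2, G→3, I→4, P→5
second ordering as positions: [4, 2, 3, 5, 1]
Discordant pairs = inversions in this position sequence.
4: 2, 3, 1 → 3
2: 1 → 1
3: 1 → 1
5: 1 → 1
1: 0
Total: 3 + 1 + 1 + 1 + 0 = 6

Discordant pairs: 6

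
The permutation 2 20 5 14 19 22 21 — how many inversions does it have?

4

Sweep left to right; for each value list the smaller values that follow it:
2 → none → 0
20 → 5, 14, 19 → 3
5 → none → 0
14 → none → 0
19 → none → 0
22 → 21 → 1
21 → none → 0
Sum: 0 + 3 + 0 + 0 + 0 + 1 + 0 = 4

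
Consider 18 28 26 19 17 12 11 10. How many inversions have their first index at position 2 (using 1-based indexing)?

The element at index 2 is 28.
Elements after it: 26, 19, 17, 12, 11, 10
Those smaller than 28: 26, 19, 17, 12, 11, 10

6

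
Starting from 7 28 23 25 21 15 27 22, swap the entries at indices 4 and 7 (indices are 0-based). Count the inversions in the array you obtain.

Positions 4 and 7 hold 21 and 22; after swapping, the array is [7, 28, 23, 25, 22, 15, 27, 21].
Count, for each position, how many later elements it exceeds:
7 → none → 0
28 → 23, 25, 22, 15, 27, 21 → 6
23 → 22, 15, 21 → 3
25 → 22, 15, 21 → 3
22 → 15, 21 → 2
15 → none → 0
27 → 21 → 1
21 → none → 0
Sum: 0 + 6 + 3 + 3 + 2 + 0 + 1 + 0 = 15

15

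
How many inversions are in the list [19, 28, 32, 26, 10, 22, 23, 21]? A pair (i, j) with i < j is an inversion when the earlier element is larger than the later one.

17

Element-by-element contributions:
19: 1
28: 5
32: 5
26: 4
10: 0
22: 1
23: 1
21: 0
Sum: 1 + 5 + 5 + 4 + 0 + 1 + 1 + 0 = 17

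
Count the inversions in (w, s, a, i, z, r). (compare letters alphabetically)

8

Out-of-order index pairs (1-indexed):
(1,2): w > s
(1,3): w > a
(1,4): w > i
(1,6): w > r
(2,3): s > a
(2,4): s > i
(2,6): s > r
(5,6): z > r
That's 8 pairs.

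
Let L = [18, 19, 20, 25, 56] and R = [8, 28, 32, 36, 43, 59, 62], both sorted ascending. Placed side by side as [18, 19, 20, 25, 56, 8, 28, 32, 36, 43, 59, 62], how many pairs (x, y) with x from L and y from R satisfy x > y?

There are 9 cross-inversions.

Count, for every r in R, how many entries of L exceed r:
r = 8: 18, 19, 20, 25, 56 → 5
r = 28: 56 → 1
r = 32: 56 → 1
r = 36: 56 → 1
r = 43: 56 → 1
r = 59: none → 0
r = 62: none → 0
Cross-inversions: 5 + 1 + 1 + 1 + 1 + 0 + 0 = 9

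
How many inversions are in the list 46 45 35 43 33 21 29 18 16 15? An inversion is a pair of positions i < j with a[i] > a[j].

Out-of-order pairs: 43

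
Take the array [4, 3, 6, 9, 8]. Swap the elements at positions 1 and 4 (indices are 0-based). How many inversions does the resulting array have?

5 inversions

Positions 1 and 4 hold 3 and 8; after swapping, the array is [4, 8, 6, 9, 3].
Element-by-element contributions:
4 → 3 → 1
8 → 6, 3 → 2
6 → 3 → 1
9 → 3 → 1
3 → none → 0
Sum: 1 + 2 + 1 + 1 + 0 = 5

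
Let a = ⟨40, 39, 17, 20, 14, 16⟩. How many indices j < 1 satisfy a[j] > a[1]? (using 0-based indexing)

The element at index 1 is 39.
Elements before it: 40
Those larger than 39: 40

1 such element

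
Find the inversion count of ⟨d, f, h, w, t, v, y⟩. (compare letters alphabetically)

2 out-of-order pairs

Out-of-order index pairs (0-indexed):
(3,4): w > t
(3,5): w > v
That's 2 pairs.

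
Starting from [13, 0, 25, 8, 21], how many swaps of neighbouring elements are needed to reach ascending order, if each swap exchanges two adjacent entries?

4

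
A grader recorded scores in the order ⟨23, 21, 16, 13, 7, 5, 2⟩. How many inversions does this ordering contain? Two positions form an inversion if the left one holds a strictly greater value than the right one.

Out-of-order pairs: 21

Sweep left to right; for each value list the smaller values that follow it:
23: 6
21: 5
16: 4
13: 3
7: 2
5: 1
2: 0
Sum: 6 + 5 + 4 + 3 + 2 + 1 + 0 = 21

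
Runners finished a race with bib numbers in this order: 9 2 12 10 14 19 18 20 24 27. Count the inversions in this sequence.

3

Element-by-element contributions:
9: 1
2: 0
12: 1
10: 0
14: 0
19: 1
18: 0
20: 0
24: 0
27: 0
Sum: 1 + 0 + 1 + 0 + 0 + 1 + 0 + 0 + 0 + 0 = 3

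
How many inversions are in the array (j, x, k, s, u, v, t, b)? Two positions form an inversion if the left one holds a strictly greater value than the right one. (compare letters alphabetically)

Sweep left to right; for each value list the smaller values that follow it:
j: 1
x: 6
k: 1
s: 1
u: 2
v: 2
t: 1
b: 0
Sum: 1 + 6 + 1 + 1 + 2 + 2 + 1 + 0 = 14

There are 14 inversions.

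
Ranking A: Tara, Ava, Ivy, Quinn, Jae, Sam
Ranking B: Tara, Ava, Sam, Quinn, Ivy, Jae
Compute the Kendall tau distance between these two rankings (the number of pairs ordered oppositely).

Assign each item its position (1..6) in the first ordering, then rewrite the second ordering as that position sequence:
positions: Tara→1, Ava→2, Ivy→3, Quinn→4, Jae→5, Sam→6
second ordering as positions: [1, 2, 6, 4, 3, 5]
Discordant pairs = inversions in this position sequence.
1: 0
2: 0
6: 4, 3, 5 → 3
4: 3 → 1
3: 0
5: 0
Total: 0 + 0 + 3 + 1 + 0 + 0 = 4

There are 4 discordant pairs.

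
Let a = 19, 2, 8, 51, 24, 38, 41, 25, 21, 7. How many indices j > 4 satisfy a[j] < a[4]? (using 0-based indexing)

The element at index 4 is 24.
Elements after it: 38, 41, 25, 21, 7
Those smaller than 24: 21, 7

2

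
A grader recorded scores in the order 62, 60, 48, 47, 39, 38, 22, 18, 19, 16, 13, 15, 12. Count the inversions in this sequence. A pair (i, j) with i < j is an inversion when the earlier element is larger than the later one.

76 out-of-order pairs

Sweep left to right; for each value list the smaller values that follow it:
62 → 60, 48, 47, 39, 38, 22, 18, 19, 16, 13, 15, 12 → 12
60 → 48, 47, 39, 38, 22, 18, 19, 16, 13, 15, 12 → 11
48 → 47, 39, 38, 22, 18, 19, 16, 13, 15, 12 → 10
47 → 39, 38, 22, 18, 19, 16, 13, 15, 12 → 9
39 → 38, 22, 18, 19, 16, 13, 15, 12 → 8
38 → 22, 18, 19, 16, 13, 15, 12 → 7
22 → 18, 19, 16, 13, 15, 12 → 6
18 → 16, 13, 15, 12 → 4
19 → 16, 13, 15, 12 → 4
16 → 13, 15, 12 → 3
13 → 12 → 1
15 → 12 → 1
12 → none → 0
Sum: 12 + 11 + 10 + 9 + 8 + 7 + 6 + 4 + 4 + 3 + 1 + 1 + 0 = 76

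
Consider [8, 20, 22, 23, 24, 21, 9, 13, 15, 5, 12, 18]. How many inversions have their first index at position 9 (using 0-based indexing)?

0

The element at index 9 is 5.
Elements after it: 12, 18
None of them are smaller than 5.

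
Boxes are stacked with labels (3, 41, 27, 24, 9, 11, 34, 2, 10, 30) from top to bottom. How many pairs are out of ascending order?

24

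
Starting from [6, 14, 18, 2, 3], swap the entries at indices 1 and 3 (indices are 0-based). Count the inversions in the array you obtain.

5 inversions

Positions 1 and 3 hold 14 and 2; after swapping, the array is [6, 2, 18, 14, 3].
Element-by-element contributions:
6: 2
2: 0
18: 2
14: 1
3: 0
Sum: 2 + 0 + 2 + 1 + 0 = 5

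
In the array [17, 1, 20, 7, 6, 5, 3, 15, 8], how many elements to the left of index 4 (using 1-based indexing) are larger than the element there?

The element at index 4 is 7.
Elements before it: 17, 1, 20
Those larger than 7: 17, 20

2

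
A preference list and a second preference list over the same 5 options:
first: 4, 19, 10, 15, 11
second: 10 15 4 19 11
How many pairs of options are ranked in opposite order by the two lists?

4 pairs

Assign each item its position (1..5) in the first ordering, then rewrite the second ordering as that position sequence:
positions: 4→1, 19→2, 10→3, 15→4, 11→5
second ordering as positions: [3, 4, 1, 2, 5]
Discordant pairs = inversions in this position sequence.
3: 1, 2 → 2
4: 1, 2 → 2
1: 0
2: 0
5: 0
Total: 2 + 2 + 0 + 0 + 0 = 4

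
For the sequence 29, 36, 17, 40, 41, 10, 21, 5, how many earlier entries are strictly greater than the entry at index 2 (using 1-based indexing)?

0

The element at index 2 is 36.
Elements before it: 29
None of them are larger than 36.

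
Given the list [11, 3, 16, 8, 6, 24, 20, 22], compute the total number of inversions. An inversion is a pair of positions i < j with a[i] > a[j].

8

Sweep left to right; for each value list the smaller values that follow it:
11 → 3, 8, 6 → 3
3 → none → 0
16 → 8, 6 → 2
8 → 6 → 1
6 → none → 0
24 → 20, 22 → 2
20 → none → 0
22 → none → 0
Sum: 3 + 0 + 2 + 1 + 0 + 2 + 0 + 0 = 8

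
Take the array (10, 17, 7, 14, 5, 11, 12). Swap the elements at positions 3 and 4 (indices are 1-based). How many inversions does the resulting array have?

There are 12 inversions.

Positions 3 and 4 hold 7 and 14; after swapping, the array is [10, 17, 14, 7, 5, 11, 12].
Element-by-element contributions:
10: 2
17: 5
14: 4
7: 1
5: 0
11: 0
12: 0
Sum: 2 + 5 + 4 + 1 + 0 + 0 + 0 = 12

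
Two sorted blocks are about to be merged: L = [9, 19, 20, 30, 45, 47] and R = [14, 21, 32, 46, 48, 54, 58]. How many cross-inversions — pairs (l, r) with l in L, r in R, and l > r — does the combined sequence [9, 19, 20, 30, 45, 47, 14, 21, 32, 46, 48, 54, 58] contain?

Split inversions: 11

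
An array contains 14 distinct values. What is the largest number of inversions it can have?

91 inversions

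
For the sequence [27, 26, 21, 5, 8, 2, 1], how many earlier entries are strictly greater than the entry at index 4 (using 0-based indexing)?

3

The element at index 4 is 8.
Elements before it: 27, 26, 21, 5
Those larger than 8: 27, 26, 21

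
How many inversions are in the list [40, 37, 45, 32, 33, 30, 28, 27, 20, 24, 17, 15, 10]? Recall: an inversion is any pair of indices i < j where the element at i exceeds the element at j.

74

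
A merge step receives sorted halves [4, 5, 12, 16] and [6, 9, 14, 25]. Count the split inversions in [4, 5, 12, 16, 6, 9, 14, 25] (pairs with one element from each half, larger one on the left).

Take each right-half value and tally the left-half values above it:
r = 6: 12, 16 → 2
r = 9: 12, 16 → 2
r = 14: 16 → 1
r = 25: none → 0
Cross-inversions: 2 + 2 + 1 + 0 = 5

5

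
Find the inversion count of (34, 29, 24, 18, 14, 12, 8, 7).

28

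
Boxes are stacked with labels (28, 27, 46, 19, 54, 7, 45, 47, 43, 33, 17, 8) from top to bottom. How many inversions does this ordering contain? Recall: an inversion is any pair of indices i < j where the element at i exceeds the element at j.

40

Element-by-element contributions:
28 → 27, 19, 7, 17, 8 → 5
27 → 19, 7, 17, 8 → 4
46 → 19, 7, 45, 43, 33, 17, 8 → 7
19 → 7, 17, 8 → 3
54 → 7, 45, 47, 43, 33, 17, 8 → 7
7 → none → 0
45 → 43, 33, 17, 8 → 4
47 → 43, 33, 17, 8 → 4
43 → 33, 17, 8 → 3
33 → 17, 8 → 2
17 → 8 → 1
8 → none → 0
Sum: 5 + 4 + 7 + 3 + 7 + 0 + 4 + 4 + 3 + 2 + 1 + 0 = 40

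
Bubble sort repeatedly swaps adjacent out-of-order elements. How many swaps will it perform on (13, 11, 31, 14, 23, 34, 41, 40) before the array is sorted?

4 swaps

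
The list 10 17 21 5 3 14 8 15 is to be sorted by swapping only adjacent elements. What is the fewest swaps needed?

Each adjacent swap fixes exactly one inversion, so the minimum swap count equals the number of inversions.
Count inversions — for each element, later elements that are smaller:
10: 5, 3, 8 → 3
17: 5, 3, 14, 8, 15 → 5
21: 5, 3, 14, 8, 15 → 5
5: 3 → 1
3: none → 0
14: 8 → 1
8: none → 0
15: none → 0
Total inversions: 3 + 5 + 5 + 1 + 0 + 1 + 0 + 0 = 15

There are 15 swaps.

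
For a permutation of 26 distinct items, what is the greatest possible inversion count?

The maximum occurs when the array is in strictly decreasing order: every one of the C(26, 2) pairs is inverted.
C(26, 2) = 26·25/2 = 325

325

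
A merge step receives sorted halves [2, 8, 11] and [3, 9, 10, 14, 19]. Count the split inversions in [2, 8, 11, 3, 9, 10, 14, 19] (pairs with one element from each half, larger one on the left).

Count, for every r in R, how many entries of L exceed r:
r = 3: 8, 11 → 2
r = 9: 11 → 1
r = 10: 11 → 1
r = 14: none → 0
r = 19: none → 0
Cross-inversions: 2 + 1 + 1 + 0 + 0 = 4

4 split inversions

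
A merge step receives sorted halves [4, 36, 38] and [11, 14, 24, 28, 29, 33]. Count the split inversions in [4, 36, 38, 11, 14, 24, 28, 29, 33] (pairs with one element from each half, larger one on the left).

12 cross-inversions

Take each right-half value and tally the left-half values above it:
r = 11: 36, 38 → 2
r = 14: 36, 38 → 2
r = 24: 36, 38 → 2
r = 28: 36, 38 → 2
r = 29: 36, 38 → 2
r = 33: 36, 38 → 2
Cross-inversions: 2 + 2 + 2 + 2 + 2 + 2 = 12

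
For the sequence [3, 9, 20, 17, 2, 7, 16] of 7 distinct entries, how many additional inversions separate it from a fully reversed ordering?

11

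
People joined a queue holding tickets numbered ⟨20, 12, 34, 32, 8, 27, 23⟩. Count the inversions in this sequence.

11

Sweep left to right; for each value list the smaller values that follow it:
20 → 12, 8 → 2
12 → 8 → 1
34 → 32, 8, 27, 23 → 4
32 → 8, 27, 23 → 3
8 → none → 0
27 → 23 → 1
23 → none → 0
Sum: 2 + 1 + 4 + 3 + 0 + 1 + 0 = 11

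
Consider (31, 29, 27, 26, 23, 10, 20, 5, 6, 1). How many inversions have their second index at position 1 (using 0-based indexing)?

1 such element

The element at index 1 is 29.
Elements before it: 31
Those larger than 29: 31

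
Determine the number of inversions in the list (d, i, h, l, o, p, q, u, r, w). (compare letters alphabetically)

2 inversions

Count, for each position, how many later elements it exceeds:
d → none → 0
i → h → 1
h → none → 0
l → none → 0
o → none → 0
p → none → 0
q → none → 0
u → r → 1
r → none → 0
w → none → 0
Sum: 0 + 1 + 0 + 0 + 0 + 0 + 0 + 1 + 0 + 0 = 2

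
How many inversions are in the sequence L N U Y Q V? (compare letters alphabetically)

Out-of-order pairs: 3

Count, for each position, how many later elements it exceeds:
L: 0
N: 0
U: 1
Y: 2
Q: 0
V: 0
Sum: 0 + 0 + 1 + 2 + 0 + 0 = 3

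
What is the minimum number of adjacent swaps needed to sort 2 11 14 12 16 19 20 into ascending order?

1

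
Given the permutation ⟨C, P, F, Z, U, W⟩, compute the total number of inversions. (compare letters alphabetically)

Sweep left to right; for each value list the smaller values that follow it:
C → none → 0
P → F → 1
F → none → 0
Z → U, W → 2
U → none → 0
W → none → 0
Sum: 0 + 1 + 0 + 2 + 0 + 0 = 3

3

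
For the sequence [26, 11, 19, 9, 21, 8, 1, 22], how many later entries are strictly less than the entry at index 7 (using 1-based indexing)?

The element at index 7 is 1.
Elements after it: 22
None of them are smaller than 1.

0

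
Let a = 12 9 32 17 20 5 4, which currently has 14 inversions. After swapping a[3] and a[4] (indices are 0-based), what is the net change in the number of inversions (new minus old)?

Positions 3 and 4 hold 17 and 20; after swapping, the array is [12, 9, 32, 20, 17, 5, 4].
For each element, count later entries that are smaller:
12 → 9, 5, 4 → 3
9 → 5, 4 → 2
32 → 20, 17, 5, 4 → 4
20 → 17, 5, 4 → 3
17 → 5, 4 → 2
5 → 4 → 1
4 → none → 0
Sum: 3 + 2 + 4 + 3 + 2 + 1 + 0 = 15
Change: 15 − 14 = +1

+1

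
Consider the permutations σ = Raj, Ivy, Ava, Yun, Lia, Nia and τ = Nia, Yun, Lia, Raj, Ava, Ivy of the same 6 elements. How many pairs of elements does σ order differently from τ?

12 discordant pairs

Assign each item its position (1..6) in the first ordering, then rewrite the second ordering as that position sequence:
positions: Raj→1, Ivy→2, Ava→3, Yun→4, Lia→5, Nia→6
second ordering as positions: [6, 4, 5, 1, 3, 2]
Discordant pairs = inversions in this position sequence.
6: 4, 5, 1, 3, 2 → 5
4: 1, 3, 2 → 3
5: 1, 3, 2 → 3
1: 0
3: 2 → 1
2: 0
Total: 5 + 3 + 3 + 0 + 1 + 0 = 12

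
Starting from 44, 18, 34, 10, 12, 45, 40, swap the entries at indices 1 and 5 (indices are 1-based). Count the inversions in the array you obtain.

Positions 1 and 5 hold 44 and 12; after swapping, the array is [12, 18, 34, 10, 44, 45, 40].
Sweep left to right; for each value list the smaller values that follow it:
12 → 10 → 1
18 → 10 → 1
34 → 10 → 1
10 → none → 0
44 → 40 → 1
45 → 40 → 1
40 → none → 0
Sum: 1 + 1 + 1 + 0 + 1 + 1 + 0 = 5

5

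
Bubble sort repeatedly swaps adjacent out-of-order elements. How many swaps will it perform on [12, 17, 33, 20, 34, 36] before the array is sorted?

There is 1 adjacent swap.

Each adjacent swap fixes exactly one inversion, so the minimum swap count equals the number of inversions.
Count inversions — for each element, later elements that are smaller:
12: none → 0
17: none → 0
33: 20 → 1
20: none → 0
34: none → 0
36: none → 0
Total inversions: 0 + 0 + 1 + 0 + 0 + 0 = 1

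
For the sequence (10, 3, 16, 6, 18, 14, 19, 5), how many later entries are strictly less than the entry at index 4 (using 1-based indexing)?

1

The element at index 4 is 6.
Elements after it: 18, 14, 19, 5
Those smaller than 6: 5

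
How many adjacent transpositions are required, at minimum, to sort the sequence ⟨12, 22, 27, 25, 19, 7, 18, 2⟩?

20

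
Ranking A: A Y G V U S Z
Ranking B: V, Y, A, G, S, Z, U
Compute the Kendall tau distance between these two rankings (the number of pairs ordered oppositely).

Assign each item its position (1..7) in the first ordering, then rewrite the second ordering as that position sequence:
positions: A→1, Y→2, G→3, V→4, U→5, S→6, Z→7
second ordering as positions: [4, 2, 1, 3, 6, 7, 5]
Discordant pairs = inversions in this position sequence.
4: 2, 1, 3 → 3
2: 1 → 1
1: 0
3: 0
6: 5 → 1
7: 5 → 1
5: 0
Total: 3 + 1 + 0 + 0 + 1 + 1 + 0 = 6

6 discordant pairs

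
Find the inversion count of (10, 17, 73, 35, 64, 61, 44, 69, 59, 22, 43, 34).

Count, for each position, how many later elements it exceeds:
10 → none → 0
17 → none → 0
73 → 35, 64, 61, 44, 69, 59, 22, 43, 34 → 9
35 → 22, 34 → 2
64 → 61, 44, 59, 22, 43, 34 → 6
61 → 44, 59, 22, 43, 34 → 5
44 → 22, 43, 34 → 3
69 → 59, 22, 43, 34 → 4
59 → 22, 43, 34 → 3
22 → none → 0
43 → 34 → 1
34 → none → 0
Sum: 0 + 0 + 9 + 2 + 6 + 5 + 3 + 4 + 3 + 0 + 1 + 0 = 33

33 inversions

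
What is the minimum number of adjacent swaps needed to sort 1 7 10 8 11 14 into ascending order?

The minimum number of adjacent swaps to sort an array equals its inversion count, since every such swap removes exactly one inversion.
Count inversions — for each element, later elements that are smaller:
1: none → 0
7: none → 0
10: 8 → 1
8: none → 0
11: none → 0
14: none → 0
Total inversions: 0 + 0 + 1 + 0 + 0 + 0 = 1

1 swap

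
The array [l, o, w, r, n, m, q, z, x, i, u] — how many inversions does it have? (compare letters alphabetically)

There are 23 inversions.

Element-by-element contributions:
l → i → 1
o → n, m, i → 3
w → r, n, m, q, i, u → 6
r → n, m, q, i → 4
n → m, i → 2
m → i → 1
q → i → 1
z → x, i, u → 3
x → i, u → 2
i → none → 0
u → none → 0
Sum: 1 + 3 + 6 + 4 + 2 + 1 + 1 + 3 + 2 + 0 + 0 = 23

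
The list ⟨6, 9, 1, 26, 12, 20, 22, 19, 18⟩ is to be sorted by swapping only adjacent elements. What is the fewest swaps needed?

Each adjacent swap fixes exactly one inversion, so the minimum swap count equals the number of inversions.
Count inversions — for each element, later elements that are smaller:
6: 1 → 1
9: 1 → 1
1: none → 0
26: 12, 20, 22, 19, 18 → 5
12: none → 0
20: 19, 18 → 2
22: 19, 18 → 2
19: 18 → 1
18: none → 0
Total inversions: 1 + 1 + 0 + 5 + 0 + 2 + 2 + 1 + 0 = 12

12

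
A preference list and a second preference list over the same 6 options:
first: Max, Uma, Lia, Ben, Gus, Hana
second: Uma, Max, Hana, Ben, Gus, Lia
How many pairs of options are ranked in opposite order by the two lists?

6

Assign each item its position (1..6) in the first ordering, then rewrite the second ordering as that position sequence:
positions: Max→1, Uma→2, Lia→3, Ben→4, Gus→5, Hana→6
second ordering as positions: [2, 1, 6, 4, 5, 3]
Discordant pairs = inversions in this position sequence.
2: 1 → 1
1: 0
6: 4, 5, 3 → 3
4: 3 → 1
5: 3 → 1
3: 0
Total: 1 + 0 + 3 + 1 + 1 + 0 = 6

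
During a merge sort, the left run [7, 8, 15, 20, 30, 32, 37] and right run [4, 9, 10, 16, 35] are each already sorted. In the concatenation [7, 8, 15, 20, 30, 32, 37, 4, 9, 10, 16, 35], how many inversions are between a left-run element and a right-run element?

22

Take each right-half value and tally the left-half values above it:
r = 4: 7, 8, 15, 20, 30, 32, 37 → 7
r = 9: 15, 20, 30, 32, 37 → 5
r = 10: 15, 20, 30, 32, 37 → 5
r = 16: 20, 30, 32, 37 → 4
r = 35: 37 → 1
Cross-inversions: 7 + 5 + 5 + 4 + 1 = 22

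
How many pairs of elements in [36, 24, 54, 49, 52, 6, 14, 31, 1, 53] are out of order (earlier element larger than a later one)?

26

Count, for each position, how many later elements it exceeds:
36 → 24, 6, 14, 31, 1 → 5
24 → 6, 14, 1 → 3
54 → 49, 52, 6, 14, 31, 1, 53 → 7
49 → 6, 14, 31, 1 → 4
52 → 6, 14, 31, 1 → 4
6 → 1 → 1
14 → 1 → 1
31 → 1 → 1
1 → none → 0
53 → none → 0
Sum: 5 + 3 + 7 + 4 + 4 + 1 + 1 + 1 + 0 + 0 = 26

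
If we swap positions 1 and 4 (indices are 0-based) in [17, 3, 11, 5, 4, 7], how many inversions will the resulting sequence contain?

10

Positions 1 and 4 hold 3 and 4; after swapping, the array is [17, 4, 11, 5, 3, 7].
For each element, count later entries that are smaller:
17 → 4, 11, 5, 3, 7 → 5
4 → 3 → 1
11 → 5, 3, 7 → 3
5 → 3 → 1
3 → none → 0
7 → none → 0
Sum: 5 + 1 + 3 + 1 + 0 + 0 = 10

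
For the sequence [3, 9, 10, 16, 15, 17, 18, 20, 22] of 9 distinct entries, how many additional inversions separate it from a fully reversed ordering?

Maximum inversions for 9 distinct elements is C(9, 2) = 9·8/2 = 36.
Current inversions — for each element, count later smaller elements:
3: 0
9: 0
10: 0
16: 1
15: 0
17: 0
18: 0
20: 0
22: 0
Current total: 0 + 0 + 0 + 1 + 0 + 0 + 0 + 0 + 0 = 1
Shortfall: 36 − 1 = 35

35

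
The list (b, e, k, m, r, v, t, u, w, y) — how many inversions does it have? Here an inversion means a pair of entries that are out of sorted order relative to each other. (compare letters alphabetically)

Element-by-element contributions:
b: 0
e: 0
k: 0
m: 0
r: 0
v: 2
t: 0
u: 0
w: 0
y: 0
Sum: 0 + 0 + 0 + 0 + 0 + 2 + 0 + 0 + 0 + 0 = 2

2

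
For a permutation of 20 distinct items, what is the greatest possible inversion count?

There are 190 inversions.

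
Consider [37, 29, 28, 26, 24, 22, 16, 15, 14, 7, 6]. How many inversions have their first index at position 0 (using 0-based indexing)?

The element at index 0 is 37.
Elements after it: 29, 28, 26, 24, 22, 16, 15, 14, 7, 6
Those smaller than 37: 29, 28, 26, 24, 22, 16, 15, 14, 7, 6

10 such elements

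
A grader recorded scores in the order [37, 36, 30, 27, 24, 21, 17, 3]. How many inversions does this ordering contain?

Inversions: 28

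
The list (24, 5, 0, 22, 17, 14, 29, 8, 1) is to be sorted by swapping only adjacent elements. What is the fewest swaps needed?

21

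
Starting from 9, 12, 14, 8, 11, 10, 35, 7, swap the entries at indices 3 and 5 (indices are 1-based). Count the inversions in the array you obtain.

Positions 3 and 5 hold 14 and 11; after swapping, the array is [9, 12, 11, 8, 14, 10, 35, 7].
For each element, count later entries that are smaller:
9 → 8, 7 → 2
12 → 11, 8, 10, 7 → 4
11 → 8, 10, 7 → 3
8 → 7 → 1
14 → 10, 7 → 2
10 → 7 → 1
35 → 7 → 1
7 → none → 0
Sum: 2 + 4 + 3 + 1 + 2 + 1 + 1 + 0 = 14

14 inversions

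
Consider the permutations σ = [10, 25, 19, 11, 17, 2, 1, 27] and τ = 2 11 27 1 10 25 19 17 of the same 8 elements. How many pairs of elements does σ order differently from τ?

Assign each item its position (1..8) in the first ordering, then rewrite the second ordering as that position sequence:
positions: 10→1, 25→2, 19→3, 11→4, 17→5, 2→6, 1→7, 27→8
second ordering as positions: [6, 4, 8, 7, 1, 2, 3, 5]
Discordant pairs = inversions in this position sequence.
6: 4, 1, 2, 3, 5 → 5
4: 1, 2, 3 → 3
8: 7, 1, 2, 3, 5 → 5
7: 1, 2, 3, 5 → 4
1: 0
2: 0
3: 0
5: 0
Total: 5 + 3 + 5 + 4 + 0 + 0 + 0 + 0 = 17

17 discordant pairs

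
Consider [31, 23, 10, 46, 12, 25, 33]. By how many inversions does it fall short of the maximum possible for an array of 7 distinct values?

12 inversions short

Maximum inversions for 7 distinct elements is C(7, 2) = 7·6/2 = 21.
Current inversions — for each element, count later smaller elements:
31: 4
23: 2
10: 0
46: 3
12: 0
25: 0
33: 0
Current total: 4 + 2 + 0 + 3 + 0 + 0 + 0 = 9
Shortfall: 21 − 9 = 12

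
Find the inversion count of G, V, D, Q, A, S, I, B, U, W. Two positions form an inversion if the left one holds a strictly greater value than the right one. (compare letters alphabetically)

18

For each element, count later entries that are smaller:
G: 3
V: 7
D: 2
Q: 3
A: 0
S: 2
I: 1
B: 0
U: 0
W: 0
Sum: 3 + 7 + 2 + 3 + 0 + 2 + 1 + 0 + 0 + 0 = 18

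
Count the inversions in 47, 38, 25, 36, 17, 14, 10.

For each element, count later entries that are smaller:
47: 6
38: 5
25: 3
36: 3
17: 2
14: 1
10: 0
Sum: 6 + 5 + 3 + 3 + 2 + 1 + 0 = 20

20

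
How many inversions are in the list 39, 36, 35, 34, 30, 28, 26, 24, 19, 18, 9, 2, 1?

Element-by-element contributions:
39 → 36, 35, 34, 30, 28, 26, 24, 19, 18, 9, 2, 1 → 12
36 → 35, 34, 30, 28, 26, 24, 19, 18, 9, 2, 1 → 11
35 → 34, 30, 28, 26, 24, 19, 18, 9, 2, 1 → 10
34 → 30, 28, 26, 24, 19, 18, 9, 2, 1 → 9
30 → 28, 26, 24, 19, 18, 9, 2, 1 → 8
28 → 26, 24, 19, 18, 9, 2, 1 → 7
26 → 24, 19, 18, 9, 2, 1 → 6
24 → 19, 18, 9, 2, 1 → 5
19 → 18, 9, 2, 1 → 4
18 → 9, 2, 1 → 3
9 → 2, 1 → 2
2 → 1 → 1
1 → none → 0
Sum: 12 + 11 + 10 + 9 + 8 + 7 + 6 + 5 + 4 + 3 + 2 + 1 + 0 = 78

78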